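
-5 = -5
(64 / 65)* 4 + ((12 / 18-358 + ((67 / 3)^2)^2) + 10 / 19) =24851335229 / 100035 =248426.40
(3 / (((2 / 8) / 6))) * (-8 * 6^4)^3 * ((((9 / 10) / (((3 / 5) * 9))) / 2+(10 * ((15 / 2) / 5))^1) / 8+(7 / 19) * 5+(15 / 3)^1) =-13306444034605056 / 19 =-700339159716055.58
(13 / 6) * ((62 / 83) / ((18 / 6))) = 403 / 747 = 0.54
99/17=5.82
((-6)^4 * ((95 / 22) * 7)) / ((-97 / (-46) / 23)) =455913360 / 1067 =427285.25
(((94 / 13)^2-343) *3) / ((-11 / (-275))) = -3684825 / 169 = -21803.70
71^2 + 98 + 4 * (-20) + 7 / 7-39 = 5021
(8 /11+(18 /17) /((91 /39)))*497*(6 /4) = 164649 /187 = 880.48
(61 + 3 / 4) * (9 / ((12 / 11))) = 8151 / 16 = 509.44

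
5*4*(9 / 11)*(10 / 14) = 900 / 77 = 11.69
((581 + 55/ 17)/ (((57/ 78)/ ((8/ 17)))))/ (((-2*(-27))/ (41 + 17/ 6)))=135830032/ 444771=305.39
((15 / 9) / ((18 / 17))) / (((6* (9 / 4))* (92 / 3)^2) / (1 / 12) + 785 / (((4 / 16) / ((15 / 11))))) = 935 / 93040488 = 0.00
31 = 31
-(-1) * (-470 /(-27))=470 /27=17.41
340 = 340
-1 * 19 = -19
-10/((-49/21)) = 30/7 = 4.29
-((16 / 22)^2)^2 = -4096 / 14641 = -0.28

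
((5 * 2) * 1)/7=10/7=1.43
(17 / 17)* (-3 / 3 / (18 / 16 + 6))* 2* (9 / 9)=-16 / 57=-0.28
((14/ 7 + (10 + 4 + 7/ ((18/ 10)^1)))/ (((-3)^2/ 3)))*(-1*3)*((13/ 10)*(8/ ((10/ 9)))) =-4654/ 25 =-186.16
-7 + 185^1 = 178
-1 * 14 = -14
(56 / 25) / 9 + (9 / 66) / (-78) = 31807 / 128700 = 0.25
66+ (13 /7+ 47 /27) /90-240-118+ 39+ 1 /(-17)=-7316546 /28917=-253.02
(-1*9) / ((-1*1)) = 9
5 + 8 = 13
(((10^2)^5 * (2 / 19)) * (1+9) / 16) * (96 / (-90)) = -40000000000 / 57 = -701754385.96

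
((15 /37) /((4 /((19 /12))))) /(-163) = -95 /96496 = -0.00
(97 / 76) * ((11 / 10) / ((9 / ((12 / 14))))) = 1067 / 7980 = 0.13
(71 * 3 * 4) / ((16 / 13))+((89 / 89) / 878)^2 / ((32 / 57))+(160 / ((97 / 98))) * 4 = 3203627398585 / 2392823936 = 1338.85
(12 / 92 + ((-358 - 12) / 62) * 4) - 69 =-66124 / 713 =-92.74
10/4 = 5/2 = 2.50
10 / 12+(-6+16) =65 / 6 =10.83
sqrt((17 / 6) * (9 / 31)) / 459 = sqrt(3162) / 28458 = 0.00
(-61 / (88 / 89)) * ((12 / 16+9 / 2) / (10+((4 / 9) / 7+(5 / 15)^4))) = -64643103 / 2010976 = -32.15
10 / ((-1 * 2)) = -5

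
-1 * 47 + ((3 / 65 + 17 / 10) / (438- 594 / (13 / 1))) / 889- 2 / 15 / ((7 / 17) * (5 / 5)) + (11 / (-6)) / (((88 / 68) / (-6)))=-38.82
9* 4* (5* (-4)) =-720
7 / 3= 2.33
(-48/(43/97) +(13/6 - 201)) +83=-57821/258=-224.11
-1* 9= -9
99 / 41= 2.41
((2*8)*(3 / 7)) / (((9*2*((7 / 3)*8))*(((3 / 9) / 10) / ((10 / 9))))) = 100 / 147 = 0.68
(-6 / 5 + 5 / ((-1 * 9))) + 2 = 11 / 45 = 0.24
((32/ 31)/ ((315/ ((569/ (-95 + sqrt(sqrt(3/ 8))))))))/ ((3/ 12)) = -128/ (31 * (29925/ 569 - 315 * 6^(1/ 4)/ 1138)) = -0.08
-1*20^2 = -400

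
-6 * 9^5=-354294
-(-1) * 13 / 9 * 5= 65 / 9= 7.22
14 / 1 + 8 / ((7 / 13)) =202 / 7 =28.86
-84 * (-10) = 840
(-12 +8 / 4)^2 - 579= -479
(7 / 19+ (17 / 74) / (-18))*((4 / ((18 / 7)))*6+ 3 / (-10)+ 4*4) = 6759751 / 759240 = 8.90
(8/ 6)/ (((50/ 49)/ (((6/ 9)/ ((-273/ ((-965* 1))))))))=5404/ 1755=3.08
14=14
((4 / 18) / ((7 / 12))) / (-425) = -8 / 8925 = -0.00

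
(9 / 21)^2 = 9 / 49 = 0.18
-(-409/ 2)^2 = -167281/ 4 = -41820.25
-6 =-6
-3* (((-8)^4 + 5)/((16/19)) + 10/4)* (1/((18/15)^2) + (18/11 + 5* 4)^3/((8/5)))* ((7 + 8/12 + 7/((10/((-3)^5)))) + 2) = 22765287827340793/1533312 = 14847133412.73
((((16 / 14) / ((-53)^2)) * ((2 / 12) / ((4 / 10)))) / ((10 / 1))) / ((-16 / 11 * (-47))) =11 / 44359728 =0.00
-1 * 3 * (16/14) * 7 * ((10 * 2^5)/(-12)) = 640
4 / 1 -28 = -24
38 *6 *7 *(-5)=-7980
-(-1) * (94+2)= 96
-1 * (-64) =64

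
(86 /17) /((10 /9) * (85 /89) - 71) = -68886 /952357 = -0.07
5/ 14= 0.36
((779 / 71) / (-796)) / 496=-779 / 28031936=-0.00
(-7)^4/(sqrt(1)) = 2401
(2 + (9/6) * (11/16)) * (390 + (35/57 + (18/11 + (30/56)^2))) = 18717005443/15730176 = 1189.88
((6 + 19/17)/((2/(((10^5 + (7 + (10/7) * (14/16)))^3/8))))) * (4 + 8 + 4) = 7745916798127148377/1088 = 7119408821808040.79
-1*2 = -2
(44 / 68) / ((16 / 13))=143 / 272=0.53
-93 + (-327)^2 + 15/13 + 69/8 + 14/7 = 11112169/104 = 106847.78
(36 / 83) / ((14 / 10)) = 180 / 581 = 0.31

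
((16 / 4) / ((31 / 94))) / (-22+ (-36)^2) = 188 / 19747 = 0.01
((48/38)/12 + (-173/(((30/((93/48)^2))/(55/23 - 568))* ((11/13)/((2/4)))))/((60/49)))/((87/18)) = 26176656537131/21412300800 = 1222.51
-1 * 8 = -8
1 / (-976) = -1 / 976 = -0.00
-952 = -952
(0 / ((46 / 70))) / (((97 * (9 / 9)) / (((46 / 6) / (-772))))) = 0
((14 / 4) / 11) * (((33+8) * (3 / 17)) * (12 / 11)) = 5166 / 2057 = 2.51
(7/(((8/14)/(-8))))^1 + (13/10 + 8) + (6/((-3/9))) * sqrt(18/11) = -887/10-54 * sqrt(22)/11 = -111.73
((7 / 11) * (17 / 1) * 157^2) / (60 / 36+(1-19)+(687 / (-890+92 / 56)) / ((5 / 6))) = -78172701315 / 5060297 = -15448.24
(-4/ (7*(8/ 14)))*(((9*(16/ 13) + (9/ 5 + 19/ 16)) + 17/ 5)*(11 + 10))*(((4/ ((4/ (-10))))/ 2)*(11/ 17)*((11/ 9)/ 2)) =15384061/ 21216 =725.12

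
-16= -16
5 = 5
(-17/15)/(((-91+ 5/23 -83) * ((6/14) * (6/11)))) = 4301/154170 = 0.03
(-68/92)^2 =0.55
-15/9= -5/3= -1.67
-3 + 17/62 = -169/62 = -2.73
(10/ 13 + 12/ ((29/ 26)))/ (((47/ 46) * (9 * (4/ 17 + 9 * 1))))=3398572/ 25036947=0.14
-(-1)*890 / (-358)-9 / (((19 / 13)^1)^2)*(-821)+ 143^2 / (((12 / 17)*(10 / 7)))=184049557069 / 7754280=23735.22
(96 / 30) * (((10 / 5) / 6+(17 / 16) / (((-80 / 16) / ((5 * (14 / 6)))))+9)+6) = 617 / 15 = 41.13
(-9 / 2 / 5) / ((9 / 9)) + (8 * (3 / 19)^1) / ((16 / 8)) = -51 / 190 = -0.27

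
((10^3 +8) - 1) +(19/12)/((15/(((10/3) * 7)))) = 54511/54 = 1009.46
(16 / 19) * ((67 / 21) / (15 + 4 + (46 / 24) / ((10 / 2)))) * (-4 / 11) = -0.05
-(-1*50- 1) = 51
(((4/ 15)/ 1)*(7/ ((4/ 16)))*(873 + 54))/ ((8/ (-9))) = -38934/ 5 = -7786.80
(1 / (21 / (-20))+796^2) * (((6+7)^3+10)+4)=9806460092 / 7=1400922870.29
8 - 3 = 5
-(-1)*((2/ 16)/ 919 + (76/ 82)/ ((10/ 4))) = 0.37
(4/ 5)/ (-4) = -1/ 5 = -0.20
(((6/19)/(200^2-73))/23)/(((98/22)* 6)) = 0.00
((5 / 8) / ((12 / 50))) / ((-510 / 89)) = -2225 / 4896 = -0.45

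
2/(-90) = -1/45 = -0.02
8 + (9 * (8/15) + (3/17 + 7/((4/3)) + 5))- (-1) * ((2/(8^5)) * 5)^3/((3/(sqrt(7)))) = 125 * sqrt(7)/13194139533312 + 7897/340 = 23.23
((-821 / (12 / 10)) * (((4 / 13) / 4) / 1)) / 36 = -4105 / 2808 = -1.46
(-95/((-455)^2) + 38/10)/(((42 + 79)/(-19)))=-597816/1002001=-0.60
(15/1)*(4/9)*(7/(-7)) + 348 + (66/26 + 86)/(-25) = 329347/975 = 337.79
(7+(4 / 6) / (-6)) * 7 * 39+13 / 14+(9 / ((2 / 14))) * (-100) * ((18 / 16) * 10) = -2897723 / 42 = -68993.40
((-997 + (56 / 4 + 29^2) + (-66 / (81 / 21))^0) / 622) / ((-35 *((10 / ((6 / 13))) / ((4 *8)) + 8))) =6768 / 9067205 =0.00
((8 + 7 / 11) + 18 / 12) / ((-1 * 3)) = -223 / 66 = -3.38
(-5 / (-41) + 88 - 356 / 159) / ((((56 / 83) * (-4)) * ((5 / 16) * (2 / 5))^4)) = -5948069504 / 45633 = -130345.79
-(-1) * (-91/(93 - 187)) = 91/94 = 0.97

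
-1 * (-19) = 19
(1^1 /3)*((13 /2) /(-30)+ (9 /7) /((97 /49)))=2519 /17460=0.14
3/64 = 0.05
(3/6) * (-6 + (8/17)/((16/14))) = -95/34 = -2.79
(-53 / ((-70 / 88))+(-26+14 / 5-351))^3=-29096313.64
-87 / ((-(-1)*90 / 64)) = -928 / 15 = -61.87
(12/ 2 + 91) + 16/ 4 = 101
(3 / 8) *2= 0.75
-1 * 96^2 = -9216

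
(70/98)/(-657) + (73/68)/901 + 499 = 499.00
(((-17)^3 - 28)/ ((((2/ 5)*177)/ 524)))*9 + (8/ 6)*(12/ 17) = -330107266/ 1003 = -329119.91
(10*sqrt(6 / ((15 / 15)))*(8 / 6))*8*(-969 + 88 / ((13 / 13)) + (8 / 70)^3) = -805819968*sqrt(6) / 8575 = -230186.33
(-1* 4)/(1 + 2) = -4/3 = -1.33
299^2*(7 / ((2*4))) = 625807 / 8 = 78225.88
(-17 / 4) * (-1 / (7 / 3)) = 51 / 28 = 1.82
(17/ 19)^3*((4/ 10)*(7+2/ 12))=2.05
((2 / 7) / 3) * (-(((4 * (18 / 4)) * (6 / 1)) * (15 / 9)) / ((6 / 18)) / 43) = -360 / 301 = -1.20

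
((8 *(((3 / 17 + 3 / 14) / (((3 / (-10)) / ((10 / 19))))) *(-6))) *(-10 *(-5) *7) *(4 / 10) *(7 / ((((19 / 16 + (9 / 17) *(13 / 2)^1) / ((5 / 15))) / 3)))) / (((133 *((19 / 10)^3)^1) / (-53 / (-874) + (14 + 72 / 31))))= 170452608000000 / 1362307576117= 125.12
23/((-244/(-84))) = 483/61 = 7.92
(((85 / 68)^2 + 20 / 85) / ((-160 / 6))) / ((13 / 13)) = -1467 / 21760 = -0.07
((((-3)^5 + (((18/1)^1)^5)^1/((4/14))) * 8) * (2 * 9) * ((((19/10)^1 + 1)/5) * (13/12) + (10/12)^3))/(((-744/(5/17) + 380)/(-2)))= 2873675394/2687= 1069473.54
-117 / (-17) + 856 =14669 / 17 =862.88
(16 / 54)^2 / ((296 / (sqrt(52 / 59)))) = 16*sqrt(767) / 1591407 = 0.00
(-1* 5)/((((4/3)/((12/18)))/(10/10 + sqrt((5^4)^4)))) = -976565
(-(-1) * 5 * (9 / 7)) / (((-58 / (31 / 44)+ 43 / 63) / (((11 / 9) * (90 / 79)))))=-1381050 / 12595997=-0.11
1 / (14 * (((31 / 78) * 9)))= 13 / 651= 0.02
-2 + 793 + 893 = 1684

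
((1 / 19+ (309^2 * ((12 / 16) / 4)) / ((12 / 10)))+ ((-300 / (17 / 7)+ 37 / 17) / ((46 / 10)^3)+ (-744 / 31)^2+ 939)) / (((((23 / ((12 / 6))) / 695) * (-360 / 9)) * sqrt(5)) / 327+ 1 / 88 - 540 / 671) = -12201143144200706335978539333 / 589077283060587047657236+ 338331813391429108884072 * sqrt(5) / 6403013946310728778883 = -20594.14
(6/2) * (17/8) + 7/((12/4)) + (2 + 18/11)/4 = 2539/264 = 9.62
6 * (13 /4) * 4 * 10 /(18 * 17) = 130 /51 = 2.55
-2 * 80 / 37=-160 / 37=-4.32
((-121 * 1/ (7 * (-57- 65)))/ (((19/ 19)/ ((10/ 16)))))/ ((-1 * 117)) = -605/ 799344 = -0.00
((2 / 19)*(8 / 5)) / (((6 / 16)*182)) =64 / 25935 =0.00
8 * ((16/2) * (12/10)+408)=3340.80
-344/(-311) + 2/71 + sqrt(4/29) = 2 * sqrt(29)/29 + 25046/22081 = 1.51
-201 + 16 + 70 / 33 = -6035 / 33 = -182.88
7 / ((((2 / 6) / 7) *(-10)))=-14.70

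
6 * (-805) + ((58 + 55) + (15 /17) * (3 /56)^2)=-251472569 /53312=-4717.00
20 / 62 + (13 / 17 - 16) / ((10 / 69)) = -552301 / 5270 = -104.80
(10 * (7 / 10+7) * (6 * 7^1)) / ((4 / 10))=8085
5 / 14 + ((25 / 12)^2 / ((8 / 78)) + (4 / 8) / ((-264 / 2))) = 210283 / 4928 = 42.67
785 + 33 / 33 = 786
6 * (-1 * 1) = -6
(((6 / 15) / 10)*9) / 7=9 / 175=0.05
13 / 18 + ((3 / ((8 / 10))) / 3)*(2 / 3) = 14 / 9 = 1.56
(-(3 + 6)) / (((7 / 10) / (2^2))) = -360 / 7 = -51.43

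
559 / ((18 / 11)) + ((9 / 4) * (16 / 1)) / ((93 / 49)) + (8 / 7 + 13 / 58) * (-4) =40224829 / 113274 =355.11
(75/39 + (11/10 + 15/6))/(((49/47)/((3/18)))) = 16873/19110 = 0.88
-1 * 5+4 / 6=-13 / 3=-4.33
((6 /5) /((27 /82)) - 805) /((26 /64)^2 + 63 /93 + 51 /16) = -1144720384 /5756715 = -198.85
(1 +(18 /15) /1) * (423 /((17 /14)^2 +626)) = 101332 /68325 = 1.48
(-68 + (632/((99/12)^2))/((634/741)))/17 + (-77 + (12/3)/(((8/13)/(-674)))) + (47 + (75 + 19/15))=-14143686143/3260345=-4338.09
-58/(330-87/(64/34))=-1856/9081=-0.20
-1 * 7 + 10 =3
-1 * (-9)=9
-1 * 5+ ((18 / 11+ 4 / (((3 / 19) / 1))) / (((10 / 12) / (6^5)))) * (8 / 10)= 11072749 / 55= 201322.71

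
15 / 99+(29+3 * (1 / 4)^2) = 15491 / 528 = 29.34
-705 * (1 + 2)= -2115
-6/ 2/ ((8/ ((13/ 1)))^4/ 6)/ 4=-257049/ 8192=-31.38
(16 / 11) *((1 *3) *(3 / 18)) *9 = 72 / 11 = 6.55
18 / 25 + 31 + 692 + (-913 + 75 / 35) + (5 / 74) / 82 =-198720057 / 1061900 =-187.14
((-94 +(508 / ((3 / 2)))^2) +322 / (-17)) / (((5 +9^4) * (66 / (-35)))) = -21913840 / 2367981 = -9.25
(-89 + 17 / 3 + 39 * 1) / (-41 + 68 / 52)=1729 / 1548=1.12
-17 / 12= -1.42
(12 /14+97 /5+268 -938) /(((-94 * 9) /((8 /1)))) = 90964 /14805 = 6.14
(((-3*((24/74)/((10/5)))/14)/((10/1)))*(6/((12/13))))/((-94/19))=2223/486920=0.00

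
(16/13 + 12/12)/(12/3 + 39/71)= 2059/4199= 0.49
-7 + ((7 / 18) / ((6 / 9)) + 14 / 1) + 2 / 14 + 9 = 1405 / 84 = 16.73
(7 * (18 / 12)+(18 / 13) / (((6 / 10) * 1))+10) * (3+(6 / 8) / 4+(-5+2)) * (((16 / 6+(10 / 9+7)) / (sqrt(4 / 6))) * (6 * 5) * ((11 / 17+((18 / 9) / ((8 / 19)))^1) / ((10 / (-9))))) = -189991863 * sqrt(6) / 56576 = -8225.80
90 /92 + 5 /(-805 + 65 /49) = 176083 /181148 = 0.97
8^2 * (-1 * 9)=-576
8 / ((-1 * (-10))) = 4 / 5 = 0.80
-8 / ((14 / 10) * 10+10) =-1 / 3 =-0.33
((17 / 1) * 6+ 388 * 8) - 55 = 3151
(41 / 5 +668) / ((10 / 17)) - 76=53677 / 50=1073.54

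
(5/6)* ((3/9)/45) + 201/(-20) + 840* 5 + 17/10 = 4191.66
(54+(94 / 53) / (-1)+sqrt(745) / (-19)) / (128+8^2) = 173 / 636 - sqrt(745) / 3648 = 0.26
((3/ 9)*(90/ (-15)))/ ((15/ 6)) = -4/ 5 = -0.80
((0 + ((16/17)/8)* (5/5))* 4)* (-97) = -776/17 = -45.65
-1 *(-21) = 21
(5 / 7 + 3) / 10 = 0.37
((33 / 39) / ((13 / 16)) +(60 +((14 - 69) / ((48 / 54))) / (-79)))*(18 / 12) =19810101 / 213616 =92.74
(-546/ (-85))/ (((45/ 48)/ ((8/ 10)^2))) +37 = 439717/ 10625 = 41.39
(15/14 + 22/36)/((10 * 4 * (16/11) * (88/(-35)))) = -53/4608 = -0.01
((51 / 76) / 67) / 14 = 51 / 71288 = 0.00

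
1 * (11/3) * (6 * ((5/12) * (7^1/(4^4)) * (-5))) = -1925/1536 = -1.25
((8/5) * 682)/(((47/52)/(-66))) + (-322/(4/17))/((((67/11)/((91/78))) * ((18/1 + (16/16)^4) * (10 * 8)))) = -915339509975/11487552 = -79680.99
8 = 8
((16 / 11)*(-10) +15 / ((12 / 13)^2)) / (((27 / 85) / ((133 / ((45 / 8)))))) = 3651515 / 16038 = 227.68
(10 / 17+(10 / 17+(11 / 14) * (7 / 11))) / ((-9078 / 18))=-0.00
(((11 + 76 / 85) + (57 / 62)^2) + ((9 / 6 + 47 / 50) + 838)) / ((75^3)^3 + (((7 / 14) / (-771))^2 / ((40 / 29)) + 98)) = 6628440739145544 / 583340893708530424458337041665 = 0.00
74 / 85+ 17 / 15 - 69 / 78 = 7421 / 6630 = 1.12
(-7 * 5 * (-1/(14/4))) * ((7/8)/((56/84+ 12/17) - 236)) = -1785/47864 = -0.04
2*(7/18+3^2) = 169/9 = 18.78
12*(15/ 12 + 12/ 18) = 23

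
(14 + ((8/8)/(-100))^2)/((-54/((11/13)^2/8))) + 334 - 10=78842993293/243360000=323.98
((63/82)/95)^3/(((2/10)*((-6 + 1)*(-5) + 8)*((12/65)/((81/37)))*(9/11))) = 3250611/2798556502880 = 0.00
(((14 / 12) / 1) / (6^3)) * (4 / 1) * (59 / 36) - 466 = -5435011 / 11664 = -465.96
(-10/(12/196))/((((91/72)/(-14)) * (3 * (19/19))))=7840/13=603.08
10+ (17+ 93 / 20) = 633 / 20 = 31.65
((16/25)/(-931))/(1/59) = -0.04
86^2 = 7396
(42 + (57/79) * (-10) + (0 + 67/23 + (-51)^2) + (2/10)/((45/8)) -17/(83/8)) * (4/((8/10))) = 89483155238/6786495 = 13185.47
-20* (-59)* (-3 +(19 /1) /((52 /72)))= 357540 /13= 27503.08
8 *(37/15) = 296/15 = 19.73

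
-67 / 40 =-1.68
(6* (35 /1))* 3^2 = 1890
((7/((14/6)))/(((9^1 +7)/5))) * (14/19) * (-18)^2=8505/38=223.82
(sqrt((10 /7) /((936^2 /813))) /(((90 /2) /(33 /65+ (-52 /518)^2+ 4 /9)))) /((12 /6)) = 37759577 * sqrt(56910) /23140449586800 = 0.00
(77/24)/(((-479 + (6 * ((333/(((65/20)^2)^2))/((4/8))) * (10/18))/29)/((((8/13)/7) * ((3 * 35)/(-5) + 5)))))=11213488/1188517593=0.01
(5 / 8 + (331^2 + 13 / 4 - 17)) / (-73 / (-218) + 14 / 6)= 286577241 / 6980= 41056.91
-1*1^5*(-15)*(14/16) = 105/8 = 13.12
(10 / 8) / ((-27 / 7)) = -0.32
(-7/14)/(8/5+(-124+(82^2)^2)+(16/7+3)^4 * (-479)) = -12005/1076564175746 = -0.00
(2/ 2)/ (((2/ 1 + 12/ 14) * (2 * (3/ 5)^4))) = 875/ 648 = 1.35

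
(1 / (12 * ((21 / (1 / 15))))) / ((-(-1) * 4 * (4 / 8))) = 1 / 7560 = 0.00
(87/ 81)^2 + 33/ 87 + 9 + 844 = 18065681/ 21141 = 854.53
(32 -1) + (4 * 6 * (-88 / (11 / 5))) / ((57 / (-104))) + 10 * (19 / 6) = 103412 / 57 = 1814.25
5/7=0.71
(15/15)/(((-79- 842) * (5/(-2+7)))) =-1/921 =-0.00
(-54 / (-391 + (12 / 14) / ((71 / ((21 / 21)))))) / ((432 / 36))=4473 / 388642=0.01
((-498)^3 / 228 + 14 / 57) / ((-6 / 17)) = 262450114 / 171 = 1534795.99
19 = 19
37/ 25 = 1.48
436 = 436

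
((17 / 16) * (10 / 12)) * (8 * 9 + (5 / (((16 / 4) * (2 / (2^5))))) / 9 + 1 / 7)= 398225 / 6048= 65.84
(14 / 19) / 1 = 14 / 19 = 0.74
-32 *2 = -64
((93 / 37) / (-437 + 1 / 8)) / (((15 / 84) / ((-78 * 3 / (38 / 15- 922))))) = -152334 / 18578255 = -0.01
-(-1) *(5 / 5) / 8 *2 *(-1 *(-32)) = 8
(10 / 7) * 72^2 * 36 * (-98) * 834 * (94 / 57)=-682760171520 / 19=-35934745869.47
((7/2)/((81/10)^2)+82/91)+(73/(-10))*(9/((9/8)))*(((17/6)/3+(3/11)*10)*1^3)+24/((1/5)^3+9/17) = -3165352983238/18750386655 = -168.82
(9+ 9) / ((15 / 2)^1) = 12 / 5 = 2.40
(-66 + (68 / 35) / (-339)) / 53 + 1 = -154313 / 628845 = -0.25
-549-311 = -860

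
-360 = -360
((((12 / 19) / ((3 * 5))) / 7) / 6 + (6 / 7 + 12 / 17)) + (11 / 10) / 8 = 923317 / 542640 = 1.70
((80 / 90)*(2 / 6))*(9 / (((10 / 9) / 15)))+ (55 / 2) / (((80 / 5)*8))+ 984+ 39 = 271159 / 256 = 1059.21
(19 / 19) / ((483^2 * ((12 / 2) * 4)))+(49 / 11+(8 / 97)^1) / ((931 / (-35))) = -0.17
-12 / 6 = -2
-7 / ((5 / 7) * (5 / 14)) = -686 / 25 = -27.44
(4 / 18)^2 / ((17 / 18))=8 / 153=0.05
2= 2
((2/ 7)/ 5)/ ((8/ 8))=2/ 35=0.06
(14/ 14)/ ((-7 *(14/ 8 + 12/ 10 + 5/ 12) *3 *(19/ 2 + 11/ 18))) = -90/ 64337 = -0.00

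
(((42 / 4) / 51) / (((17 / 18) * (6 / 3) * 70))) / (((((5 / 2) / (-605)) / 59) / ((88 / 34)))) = -1413522 / 24565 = -57.54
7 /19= 0.37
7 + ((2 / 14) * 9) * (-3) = 22 / 7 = 3.14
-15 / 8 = -1.88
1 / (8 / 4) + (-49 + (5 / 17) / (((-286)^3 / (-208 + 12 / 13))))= -31343111047 / 646249747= -48.50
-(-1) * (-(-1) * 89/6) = 89/6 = 14.83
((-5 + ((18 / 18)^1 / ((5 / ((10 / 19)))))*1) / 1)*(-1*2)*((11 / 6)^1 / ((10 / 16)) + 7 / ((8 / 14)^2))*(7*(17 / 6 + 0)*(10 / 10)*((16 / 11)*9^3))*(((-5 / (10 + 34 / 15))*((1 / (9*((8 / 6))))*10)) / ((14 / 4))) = -18725719725 / 38456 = -486938.83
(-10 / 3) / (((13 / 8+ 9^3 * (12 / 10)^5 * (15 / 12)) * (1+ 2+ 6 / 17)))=-850000 / 1940086143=-0.00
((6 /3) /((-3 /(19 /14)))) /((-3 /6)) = 38 /21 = 1.81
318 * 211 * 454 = 30462492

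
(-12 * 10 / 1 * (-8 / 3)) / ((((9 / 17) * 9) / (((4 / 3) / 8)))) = 2720 / 243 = 11.19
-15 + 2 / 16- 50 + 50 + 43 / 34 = -1851 / 136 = -13.61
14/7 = 2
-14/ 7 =-2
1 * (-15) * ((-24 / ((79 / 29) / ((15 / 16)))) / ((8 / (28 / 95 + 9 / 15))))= 332775 / 24016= 13.86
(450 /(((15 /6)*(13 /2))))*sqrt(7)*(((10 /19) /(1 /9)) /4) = 8100*sqrt(7) /247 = 86.76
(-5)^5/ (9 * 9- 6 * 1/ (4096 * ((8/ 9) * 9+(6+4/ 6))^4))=-4797562880000/ 124352829801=-38.58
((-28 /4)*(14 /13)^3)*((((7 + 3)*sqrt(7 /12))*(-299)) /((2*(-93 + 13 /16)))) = -3534272*sqrt(21) /149565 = -108.29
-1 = -1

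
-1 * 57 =-57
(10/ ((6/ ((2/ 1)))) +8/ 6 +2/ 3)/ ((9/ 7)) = 112/ 27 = 4.15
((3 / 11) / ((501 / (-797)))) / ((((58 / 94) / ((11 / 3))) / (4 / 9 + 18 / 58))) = -7379423 / 3792069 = -1.95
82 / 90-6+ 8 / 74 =-8293 / 1665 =-4.98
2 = 2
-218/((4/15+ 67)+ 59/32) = -104640/33173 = -3.15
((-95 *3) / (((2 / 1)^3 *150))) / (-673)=19 / 53840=0.00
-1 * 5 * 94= -470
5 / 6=0.83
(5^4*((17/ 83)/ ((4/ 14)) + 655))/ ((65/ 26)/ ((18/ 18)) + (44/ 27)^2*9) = 423883125/ 27307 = 15522.87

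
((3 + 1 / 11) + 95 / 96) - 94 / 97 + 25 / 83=29013647 / 8501856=3.41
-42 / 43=-0.98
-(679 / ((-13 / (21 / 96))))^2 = -130.54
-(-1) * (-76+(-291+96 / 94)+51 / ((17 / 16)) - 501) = -38492 / 47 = -818.98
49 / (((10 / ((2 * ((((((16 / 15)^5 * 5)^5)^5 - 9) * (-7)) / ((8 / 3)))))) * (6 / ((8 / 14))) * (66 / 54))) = -160396139786910951629127161917028472104833476276078658823098443551391334404743340093735378302735509859288604973040691034712848731374266706378997510082549 / 84204915609789619005300195416208992075642067717366781607169786097220551441530522812563708950905905226136383134871721267700195312500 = -1904831073404263125358.95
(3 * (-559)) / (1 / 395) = -662415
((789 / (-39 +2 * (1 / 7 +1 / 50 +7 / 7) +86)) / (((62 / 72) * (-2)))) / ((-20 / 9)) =2236815 / 535184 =4.18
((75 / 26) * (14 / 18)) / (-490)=-5 / 1092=-0.00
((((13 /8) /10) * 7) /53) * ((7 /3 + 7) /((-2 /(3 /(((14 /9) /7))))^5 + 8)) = 3046751253 /121677645920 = 0.03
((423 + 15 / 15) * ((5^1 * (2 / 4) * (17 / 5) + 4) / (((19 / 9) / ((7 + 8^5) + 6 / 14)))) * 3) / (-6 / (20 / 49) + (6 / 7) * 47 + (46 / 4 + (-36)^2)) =82077867000 / 443251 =185172.44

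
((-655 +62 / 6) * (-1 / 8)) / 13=967 / 156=6.20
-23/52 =-0.44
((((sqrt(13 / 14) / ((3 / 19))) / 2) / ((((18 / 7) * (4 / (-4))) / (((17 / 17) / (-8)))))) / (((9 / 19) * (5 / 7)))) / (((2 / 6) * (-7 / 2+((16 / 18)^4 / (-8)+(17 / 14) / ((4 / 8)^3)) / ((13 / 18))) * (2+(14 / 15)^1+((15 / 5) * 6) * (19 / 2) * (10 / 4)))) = 0.00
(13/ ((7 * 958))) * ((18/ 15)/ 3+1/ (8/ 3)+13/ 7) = 9581/ 1877680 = 0.01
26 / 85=0.31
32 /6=16 /3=5.33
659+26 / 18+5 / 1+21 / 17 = 102002 / 153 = 666.68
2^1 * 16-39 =-7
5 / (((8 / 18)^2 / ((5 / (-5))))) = -405 / 16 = -25.31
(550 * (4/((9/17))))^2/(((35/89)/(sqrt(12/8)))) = 12448964000 * sqrt(6)/567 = 53780616.62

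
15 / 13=1.15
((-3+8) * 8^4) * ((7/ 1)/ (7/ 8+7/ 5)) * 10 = 8192000/ 13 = 630153.85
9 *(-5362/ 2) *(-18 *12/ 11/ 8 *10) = 6514830/ 11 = 592257.27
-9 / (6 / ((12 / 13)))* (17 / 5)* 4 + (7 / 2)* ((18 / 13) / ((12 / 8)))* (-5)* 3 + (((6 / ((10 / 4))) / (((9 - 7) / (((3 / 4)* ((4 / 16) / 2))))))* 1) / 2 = -67.24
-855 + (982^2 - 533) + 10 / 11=10592306 / 11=962936.91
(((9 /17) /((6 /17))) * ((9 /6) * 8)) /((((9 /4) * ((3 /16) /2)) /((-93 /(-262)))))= 3968 /131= 30.29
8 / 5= 1.60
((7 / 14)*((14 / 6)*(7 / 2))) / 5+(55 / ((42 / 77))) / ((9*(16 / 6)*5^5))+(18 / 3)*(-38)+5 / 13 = -265352927 / 1170000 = -226.80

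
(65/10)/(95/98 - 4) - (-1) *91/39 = 56/297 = 0.19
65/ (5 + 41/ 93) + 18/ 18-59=-23303/ 506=-46.05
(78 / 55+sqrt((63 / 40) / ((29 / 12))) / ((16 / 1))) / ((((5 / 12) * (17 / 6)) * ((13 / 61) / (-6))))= -35.02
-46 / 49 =-0.94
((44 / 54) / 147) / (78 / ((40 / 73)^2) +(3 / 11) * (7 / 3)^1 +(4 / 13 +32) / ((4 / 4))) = 2516800 / 132916384377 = 0.00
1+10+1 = 12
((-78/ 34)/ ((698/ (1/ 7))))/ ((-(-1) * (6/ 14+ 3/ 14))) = -13/ 17799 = -0.00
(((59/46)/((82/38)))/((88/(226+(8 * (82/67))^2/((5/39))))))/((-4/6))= -36750315831/3725151760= -9.87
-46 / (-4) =23 / 2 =11.50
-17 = -17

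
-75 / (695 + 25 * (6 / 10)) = -0.11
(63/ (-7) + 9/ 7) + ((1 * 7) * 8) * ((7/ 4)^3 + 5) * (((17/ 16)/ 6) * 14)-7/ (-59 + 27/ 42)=1047268571/ 732032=1430.63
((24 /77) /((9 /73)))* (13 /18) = 3796 /2079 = 1.83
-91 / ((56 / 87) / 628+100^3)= -1242969 / 13659000014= -0.00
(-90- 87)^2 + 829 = 32158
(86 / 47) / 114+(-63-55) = -316079 / 2679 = -117.98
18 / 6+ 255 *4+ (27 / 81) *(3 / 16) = 16369 / 16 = 1023.06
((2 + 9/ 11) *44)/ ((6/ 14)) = 868/ 3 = 289.33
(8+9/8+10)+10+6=281/8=35.12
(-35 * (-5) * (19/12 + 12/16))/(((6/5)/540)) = 183750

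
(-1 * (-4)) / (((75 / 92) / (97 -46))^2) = 15655.01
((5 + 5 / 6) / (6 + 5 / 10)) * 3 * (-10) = -350 / 13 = -26.92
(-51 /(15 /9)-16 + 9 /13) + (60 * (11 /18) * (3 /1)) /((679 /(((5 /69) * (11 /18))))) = -1258033831 /27407835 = -45.90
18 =18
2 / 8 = 1 / 4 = 0.25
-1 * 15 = -15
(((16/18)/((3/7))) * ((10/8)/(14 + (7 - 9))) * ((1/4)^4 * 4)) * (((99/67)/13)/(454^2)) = 385/206815145472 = 0.00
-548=-548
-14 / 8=-7 / 4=-1.75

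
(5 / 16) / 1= 5 / 16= 0.31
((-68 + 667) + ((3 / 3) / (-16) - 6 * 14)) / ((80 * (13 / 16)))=8239 / 1040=7.92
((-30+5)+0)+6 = -19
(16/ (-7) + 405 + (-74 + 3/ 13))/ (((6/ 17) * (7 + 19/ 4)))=339252/ 4277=79.32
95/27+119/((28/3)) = 1757/108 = 16.27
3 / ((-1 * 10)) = -3 / 10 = -0.30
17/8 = 2.12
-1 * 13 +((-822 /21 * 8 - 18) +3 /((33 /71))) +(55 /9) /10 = -467189 /1386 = -337.08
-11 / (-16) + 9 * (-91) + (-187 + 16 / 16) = -16069 / 16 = -1004.31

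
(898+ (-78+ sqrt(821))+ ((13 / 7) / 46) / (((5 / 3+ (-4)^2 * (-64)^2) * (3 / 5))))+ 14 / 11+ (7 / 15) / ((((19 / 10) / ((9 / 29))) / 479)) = sqrt(821)+ 329147524108317 / 383718188546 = 886.44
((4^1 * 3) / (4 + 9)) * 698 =8376 / 13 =644.31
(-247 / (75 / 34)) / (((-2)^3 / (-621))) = -869193 / 100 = -8691.93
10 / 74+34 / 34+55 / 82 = 5479 / 3034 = 1.81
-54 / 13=-4.15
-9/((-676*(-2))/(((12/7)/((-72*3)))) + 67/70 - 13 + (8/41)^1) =25830/488944243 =0.00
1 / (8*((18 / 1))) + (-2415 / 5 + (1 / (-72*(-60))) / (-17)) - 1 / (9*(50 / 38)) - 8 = -180323663 / 367200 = -491.08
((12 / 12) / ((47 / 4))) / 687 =4 / 32289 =0.00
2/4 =1/2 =0.50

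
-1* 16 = -16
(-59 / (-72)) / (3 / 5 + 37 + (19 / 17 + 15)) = 5015 / 328752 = 0.02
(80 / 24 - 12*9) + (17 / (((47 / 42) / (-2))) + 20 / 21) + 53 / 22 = -131.69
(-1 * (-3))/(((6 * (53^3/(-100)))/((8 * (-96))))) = 38400/148877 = 0.26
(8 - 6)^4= 16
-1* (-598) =598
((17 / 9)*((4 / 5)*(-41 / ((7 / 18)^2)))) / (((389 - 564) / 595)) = 1706256 / 1225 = 1392.86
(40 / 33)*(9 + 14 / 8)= 430 / 33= 13.03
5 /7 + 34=243 /7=34.71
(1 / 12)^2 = 1 / 144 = 0.01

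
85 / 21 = 4.05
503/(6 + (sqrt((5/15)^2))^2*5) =76.73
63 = 63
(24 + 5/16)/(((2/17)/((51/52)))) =337263/1664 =202.68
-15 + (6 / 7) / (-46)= -15.02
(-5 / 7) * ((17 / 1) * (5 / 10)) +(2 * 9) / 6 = -43 / 14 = -3.07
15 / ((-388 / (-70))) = 525 / 194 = 2.71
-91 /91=-1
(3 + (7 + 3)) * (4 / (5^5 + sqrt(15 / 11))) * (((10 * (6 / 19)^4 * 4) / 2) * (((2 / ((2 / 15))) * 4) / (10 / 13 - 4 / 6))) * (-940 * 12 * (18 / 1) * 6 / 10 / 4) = -3174946632000000 / 53843554681 + 92362083840 * sqrt(165) / 53843554681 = -58944.11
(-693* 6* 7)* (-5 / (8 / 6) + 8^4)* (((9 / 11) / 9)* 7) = -151593309 / 2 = -75796654.50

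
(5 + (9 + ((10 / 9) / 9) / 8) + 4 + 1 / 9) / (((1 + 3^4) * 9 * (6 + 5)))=5873 / 2630232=0.00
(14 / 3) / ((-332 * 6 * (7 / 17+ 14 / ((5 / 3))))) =-85 / 319716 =-0.00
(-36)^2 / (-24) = -54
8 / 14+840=5884 / 7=840.57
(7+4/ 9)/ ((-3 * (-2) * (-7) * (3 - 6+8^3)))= -67/ 192402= -0.00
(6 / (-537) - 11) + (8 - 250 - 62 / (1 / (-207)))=2251997 / 179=12580.99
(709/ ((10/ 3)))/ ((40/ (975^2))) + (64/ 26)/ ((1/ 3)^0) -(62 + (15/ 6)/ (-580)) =30491089865/ 6032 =5054888.90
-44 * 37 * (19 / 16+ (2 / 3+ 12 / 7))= -487993 / 84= -5809.44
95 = 95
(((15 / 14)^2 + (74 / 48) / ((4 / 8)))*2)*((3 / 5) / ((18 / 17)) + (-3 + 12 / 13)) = -366358 / 28665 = -12.78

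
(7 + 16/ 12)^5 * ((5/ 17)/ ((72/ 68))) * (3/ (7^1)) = 48828125/ 10206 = 4784.26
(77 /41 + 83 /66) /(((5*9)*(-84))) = -1697 /2045736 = -0.00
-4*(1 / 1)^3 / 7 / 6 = -2 / 21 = -0.10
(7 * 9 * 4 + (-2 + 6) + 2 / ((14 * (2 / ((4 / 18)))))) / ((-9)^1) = -16129 / 567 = -28.45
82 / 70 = 41 / 35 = 1.17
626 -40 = 586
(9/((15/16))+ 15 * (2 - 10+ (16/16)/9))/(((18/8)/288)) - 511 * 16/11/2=-2357768/165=-14289.50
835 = 835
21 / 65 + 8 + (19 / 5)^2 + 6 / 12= 15121 / 650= 23.26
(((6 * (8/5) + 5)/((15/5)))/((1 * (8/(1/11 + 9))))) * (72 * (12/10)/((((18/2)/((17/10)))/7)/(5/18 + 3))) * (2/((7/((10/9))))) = 585752/891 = 657.41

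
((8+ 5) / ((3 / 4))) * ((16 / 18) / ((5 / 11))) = 4576 / 135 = 33.90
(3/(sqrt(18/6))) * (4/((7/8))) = 32 * sqrt(3)/7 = 7.92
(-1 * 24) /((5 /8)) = -192 /5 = -38.40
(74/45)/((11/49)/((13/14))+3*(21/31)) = 208754/288675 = 0.72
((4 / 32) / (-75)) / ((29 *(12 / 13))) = -13 / 208800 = -0.00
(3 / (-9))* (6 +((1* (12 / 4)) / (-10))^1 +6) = -39 / 10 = -3.90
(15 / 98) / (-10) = -3 / 196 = -0.02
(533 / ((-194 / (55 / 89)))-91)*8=-6402084 / 8633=-741.58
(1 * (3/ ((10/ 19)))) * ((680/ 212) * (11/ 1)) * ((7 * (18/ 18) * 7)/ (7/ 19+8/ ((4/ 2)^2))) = 3307843/ 795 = 4160.81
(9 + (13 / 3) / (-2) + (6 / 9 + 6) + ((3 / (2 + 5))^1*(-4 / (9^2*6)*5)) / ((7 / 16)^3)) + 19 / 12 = 11569847 / 777924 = 14.87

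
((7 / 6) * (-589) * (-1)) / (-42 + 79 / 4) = -30.88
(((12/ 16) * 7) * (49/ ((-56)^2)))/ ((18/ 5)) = 35/ 1536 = 0.02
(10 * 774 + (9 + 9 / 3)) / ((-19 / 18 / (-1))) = 7344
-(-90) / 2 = 45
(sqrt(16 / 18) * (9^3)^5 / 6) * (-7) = -160137547184727 * sqrt(2) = -226468691073802.37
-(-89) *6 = 534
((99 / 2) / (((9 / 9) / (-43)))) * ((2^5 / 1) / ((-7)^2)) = -68112 / 49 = -1390.04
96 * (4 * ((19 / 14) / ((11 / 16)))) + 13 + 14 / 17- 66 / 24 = 4027005 / 5236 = 769.10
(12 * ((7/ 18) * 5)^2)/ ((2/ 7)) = 8575/ 54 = 158.80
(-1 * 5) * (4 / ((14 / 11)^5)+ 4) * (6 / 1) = -10483125 / 67228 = -155.93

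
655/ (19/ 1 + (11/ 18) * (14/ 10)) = 58950/ 1787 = 32.99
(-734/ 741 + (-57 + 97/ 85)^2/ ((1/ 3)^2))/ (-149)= -150337325026/ 797705025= -188.46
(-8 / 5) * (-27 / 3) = 72 / 5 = 14.40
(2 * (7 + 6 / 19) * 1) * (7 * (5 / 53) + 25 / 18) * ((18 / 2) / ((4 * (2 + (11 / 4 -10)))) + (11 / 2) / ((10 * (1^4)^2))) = 923933 / 253764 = 3.64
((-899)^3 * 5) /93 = -117189145 /3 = -39063048.33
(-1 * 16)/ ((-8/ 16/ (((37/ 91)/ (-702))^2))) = 10952/ 1020227481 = 0.00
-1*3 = -3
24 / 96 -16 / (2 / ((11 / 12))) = -85 / 12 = -7.08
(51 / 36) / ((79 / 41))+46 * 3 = 131521 / 948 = 138.74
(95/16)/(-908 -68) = -95/15616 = -0.01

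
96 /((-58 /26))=-1248 /29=-43.03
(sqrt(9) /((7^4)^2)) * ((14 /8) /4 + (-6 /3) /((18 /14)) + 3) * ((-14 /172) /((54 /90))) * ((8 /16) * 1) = -1355 /20397513024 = -0.00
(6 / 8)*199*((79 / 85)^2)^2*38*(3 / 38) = 69759595071 / 208802500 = 334.09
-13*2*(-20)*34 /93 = 17680 /93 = 190.11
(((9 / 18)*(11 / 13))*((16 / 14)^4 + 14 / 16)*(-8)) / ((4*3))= -181775 / 249704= -0.73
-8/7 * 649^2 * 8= -26956864/7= -3850980.57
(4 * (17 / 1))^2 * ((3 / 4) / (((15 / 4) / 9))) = 41616 / 5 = 8323.20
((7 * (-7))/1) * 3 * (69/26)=-10143/26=-390.12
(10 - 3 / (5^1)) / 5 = 47 / 25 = 1.88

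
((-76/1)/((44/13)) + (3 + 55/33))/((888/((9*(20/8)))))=-2935/6512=-0.45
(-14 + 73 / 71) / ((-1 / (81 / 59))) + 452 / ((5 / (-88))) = -166248659 / 20945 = -7937.39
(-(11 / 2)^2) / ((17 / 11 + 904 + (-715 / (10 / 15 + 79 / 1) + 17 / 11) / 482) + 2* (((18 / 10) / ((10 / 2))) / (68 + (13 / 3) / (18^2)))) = -126704953983025 / 3792941602108276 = -0.03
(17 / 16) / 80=17 / 1280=0.01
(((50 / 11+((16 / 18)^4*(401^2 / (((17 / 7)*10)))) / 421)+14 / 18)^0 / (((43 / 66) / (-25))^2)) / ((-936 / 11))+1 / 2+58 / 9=-2241125 / 216333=-10.36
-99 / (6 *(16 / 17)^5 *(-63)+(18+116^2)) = -140565843 / 18734791490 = -0.01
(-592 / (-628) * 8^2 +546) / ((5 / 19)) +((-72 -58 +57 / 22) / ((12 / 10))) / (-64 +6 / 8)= 15111721189 / 6553965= 2305.74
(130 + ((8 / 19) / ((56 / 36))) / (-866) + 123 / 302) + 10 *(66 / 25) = 13635838651 / 86959390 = 156.81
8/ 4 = 2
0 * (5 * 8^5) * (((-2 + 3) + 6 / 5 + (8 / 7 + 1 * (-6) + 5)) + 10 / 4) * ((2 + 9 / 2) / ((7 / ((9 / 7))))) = 0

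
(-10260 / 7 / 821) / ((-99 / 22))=2280 / 5747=0.40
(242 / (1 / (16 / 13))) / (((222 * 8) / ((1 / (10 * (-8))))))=-121 / 57720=-0.00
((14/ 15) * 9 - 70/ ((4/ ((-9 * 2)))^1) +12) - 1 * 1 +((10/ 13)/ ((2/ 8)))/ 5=21776/ 65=335.02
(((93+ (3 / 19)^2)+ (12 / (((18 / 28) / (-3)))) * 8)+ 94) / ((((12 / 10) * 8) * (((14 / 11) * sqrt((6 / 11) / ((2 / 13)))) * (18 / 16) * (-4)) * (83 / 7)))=0.21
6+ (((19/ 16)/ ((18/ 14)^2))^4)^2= 48316380231044399928068257/ 7958661109946400884391936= 6.07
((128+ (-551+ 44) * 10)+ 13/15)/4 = -74117/60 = -1235.28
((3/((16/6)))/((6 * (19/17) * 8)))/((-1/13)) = -663/2432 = -0.27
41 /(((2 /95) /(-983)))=-3828785 /2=-1914392.50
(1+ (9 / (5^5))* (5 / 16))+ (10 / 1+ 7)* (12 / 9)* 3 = 690009 / 10000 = 69.00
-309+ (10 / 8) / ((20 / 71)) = -4873 / 16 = -304.56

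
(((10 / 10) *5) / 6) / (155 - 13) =5 / 852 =0.01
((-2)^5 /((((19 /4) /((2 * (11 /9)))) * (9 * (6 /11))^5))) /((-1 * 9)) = 14172488 /22082967873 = 0.00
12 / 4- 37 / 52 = 2.29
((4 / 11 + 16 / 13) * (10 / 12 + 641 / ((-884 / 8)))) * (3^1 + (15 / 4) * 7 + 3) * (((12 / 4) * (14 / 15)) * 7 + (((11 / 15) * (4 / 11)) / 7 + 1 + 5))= -6548.75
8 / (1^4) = 8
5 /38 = 0.13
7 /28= 1 /4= 0.25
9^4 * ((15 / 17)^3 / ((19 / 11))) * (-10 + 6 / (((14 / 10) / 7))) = 4871542500 / 93347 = 52187.46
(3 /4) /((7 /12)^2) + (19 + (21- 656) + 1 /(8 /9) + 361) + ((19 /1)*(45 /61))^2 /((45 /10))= -303414855 /1458632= -208.01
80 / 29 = 2.76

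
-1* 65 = -65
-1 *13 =-13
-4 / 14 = -2 / 7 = -0.29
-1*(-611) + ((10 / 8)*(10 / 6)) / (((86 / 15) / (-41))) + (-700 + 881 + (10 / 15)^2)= 2407283 / 3096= 777.55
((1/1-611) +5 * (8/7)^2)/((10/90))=-266130/49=-5431.22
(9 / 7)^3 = 729 / 343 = 2.13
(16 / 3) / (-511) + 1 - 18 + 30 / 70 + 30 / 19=-436990 / 29127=-15.00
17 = 17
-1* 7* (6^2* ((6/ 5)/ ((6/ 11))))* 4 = -11088/ 5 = -2217.60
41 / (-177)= -41 / 177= -0.23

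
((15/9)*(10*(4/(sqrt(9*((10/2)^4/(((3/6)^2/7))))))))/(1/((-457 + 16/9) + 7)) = -16136*sqrt(7)/567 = -75.29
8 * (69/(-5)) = -552/5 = -110.40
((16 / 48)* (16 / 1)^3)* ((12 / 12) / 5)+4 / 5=4108 / 15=273.87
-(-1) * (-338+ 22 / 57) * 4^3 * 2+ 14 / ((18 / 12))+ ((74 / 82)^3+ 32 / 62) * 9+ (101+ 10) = -43083.00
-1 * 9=-9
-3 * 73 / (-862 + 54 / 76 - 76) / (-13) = -8322 / 463021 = -0.02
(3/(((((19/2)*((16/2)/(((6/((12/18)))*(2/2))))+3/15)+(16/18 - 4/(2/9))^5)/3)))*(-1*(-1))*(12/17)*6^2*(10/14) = -5739562800/51536866634029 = -0.00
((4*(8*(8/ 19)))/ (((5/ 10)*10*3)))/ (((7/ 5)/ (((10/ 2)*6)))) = 19.25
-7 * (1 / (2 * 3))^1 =-7 / 6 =-1.17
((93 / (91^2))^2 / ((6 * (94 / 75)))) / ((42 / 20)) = 360375 / 45122324338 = 0.00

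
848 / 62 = 424 / 31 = 13.68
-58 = -58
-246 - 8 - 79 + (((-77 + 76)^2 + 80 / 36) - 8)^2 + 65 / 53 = -1326307 / 4293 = -308.95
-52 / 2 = -26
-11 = -11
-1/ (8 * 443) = -1/ 3544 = -0.00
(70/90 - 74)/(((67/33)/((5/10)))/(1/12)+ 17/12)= -28996/19857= -1.46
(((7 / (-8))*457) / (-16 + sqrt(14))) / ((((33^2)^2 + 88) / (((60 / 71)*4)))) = 47985*sqrt(14) / 10189003319 + 767760 / 10189003319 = 0.00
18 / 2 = 9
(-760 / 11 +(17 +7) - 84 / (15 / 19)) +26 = -6902 / 55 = -125.49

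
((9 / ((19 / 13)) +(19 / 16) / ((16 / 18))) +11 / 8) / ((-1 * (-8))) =21569 / 19456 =1.11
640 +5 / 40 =640.12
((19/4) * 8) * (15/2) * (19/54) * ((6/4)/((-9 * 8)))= -1805/864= -2.09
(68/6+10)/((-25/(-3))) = 64/25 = 2.56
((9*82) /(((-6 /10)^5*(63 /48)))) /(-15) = 820000 /1701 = 482.07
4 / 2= 2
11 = 11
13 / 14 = 0.93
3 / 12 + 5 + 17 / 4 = 19 / 2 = 9.50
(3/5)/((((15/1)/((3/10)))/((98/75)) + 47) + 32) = 147/28730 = 0.01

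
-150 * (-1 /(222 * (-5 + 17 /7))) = -175 /666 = -0.26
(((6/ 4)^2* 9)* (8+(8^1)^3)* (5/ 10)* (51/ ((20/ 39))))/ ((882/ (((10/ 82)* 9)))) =10472085/ 16072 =651.57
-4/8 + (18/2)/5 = 13/10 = 1.30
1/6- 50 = -299/6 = -49.83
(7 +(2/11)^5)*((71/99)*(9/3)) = 80044619/5314683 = 15.06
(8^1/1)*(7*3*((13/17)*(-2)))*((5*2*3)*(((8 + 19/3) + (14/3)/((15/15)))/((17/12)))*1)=-29877120/289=-103381.04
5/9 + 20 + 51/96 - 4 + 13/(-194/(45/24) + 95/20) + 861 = 1497636907/1705824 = 877.96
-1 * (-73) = 73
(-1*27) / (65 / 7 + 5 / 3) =-567 / 230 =-2.47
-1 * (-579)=579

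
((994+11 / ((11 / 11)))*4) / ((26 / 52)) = 8040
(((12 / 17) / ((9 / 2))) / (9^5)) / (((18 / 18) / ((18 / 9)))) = 16 / 3011499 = 0.00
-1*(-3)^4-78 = -159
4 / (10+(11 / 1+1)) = 2 / 11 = 0.18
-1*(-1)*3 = 3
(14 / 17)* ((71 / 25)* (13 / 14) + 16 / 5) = 2043 / 425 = 4.81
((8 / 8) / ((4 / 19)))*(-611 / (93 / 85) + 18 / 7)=-6875549 / 2604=-2640.38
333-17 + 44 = 360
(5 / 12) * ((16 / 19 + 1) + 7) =70 / 19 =3.68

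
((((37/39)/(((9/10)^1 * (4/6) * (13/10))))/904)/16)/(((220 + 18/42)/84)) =45325/1414400208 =0.00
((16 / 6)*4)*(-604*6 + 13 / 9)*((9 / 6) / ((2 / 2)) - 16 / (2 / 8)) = 65206000 / 27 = 2415037.04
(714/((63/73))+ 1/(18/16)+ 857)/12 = 15167/108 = 140.44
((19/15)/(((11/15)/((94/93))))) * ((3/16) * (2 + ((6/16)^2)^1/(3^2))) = 115197/174592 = 0.66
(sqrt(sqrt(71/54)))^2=sqrt(426)/18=1.15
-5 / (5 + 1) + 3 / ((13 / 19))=277 / 78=3.55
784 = 784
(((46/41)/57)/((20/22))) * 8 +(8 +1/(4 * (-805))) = 61502239/7525140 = 8.17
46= 46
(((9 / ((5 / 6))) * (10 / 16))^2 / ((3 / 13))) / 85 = 2.32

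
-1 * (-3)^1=3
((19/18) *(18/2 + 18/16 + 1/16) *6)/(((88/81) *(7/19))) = 1588761/9856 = 161.20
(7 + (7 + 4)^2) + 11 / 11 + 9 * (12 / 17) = 2301 / 17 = 135.35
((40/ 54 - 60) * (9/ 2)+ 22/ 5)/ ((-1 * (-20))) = -1967/ 150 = -13.11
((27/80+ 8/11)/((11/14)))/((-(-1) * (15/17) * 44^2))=111503/140553600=0.00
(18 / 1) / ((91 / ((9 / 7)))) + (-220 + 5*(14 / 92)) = -6416693 / 29302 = -218.98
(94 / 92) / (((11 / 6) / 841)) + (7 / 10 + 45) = 514.40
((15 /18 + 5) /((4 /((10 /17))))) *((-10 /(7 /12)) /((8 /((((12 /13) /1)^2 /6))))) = -750 /2873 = -0.26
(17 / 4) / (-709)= -17 / 2836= -0.01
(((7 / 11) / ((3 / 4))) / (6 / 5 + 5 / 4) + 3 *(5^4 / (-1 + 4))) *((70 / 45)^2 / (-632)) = -1011185 / 422334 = -2.39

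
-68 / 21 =-3.24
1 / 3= 0.33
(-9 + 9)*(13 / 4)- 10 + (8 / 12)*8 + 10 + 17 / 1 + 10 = 97 / 3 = 32.33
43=43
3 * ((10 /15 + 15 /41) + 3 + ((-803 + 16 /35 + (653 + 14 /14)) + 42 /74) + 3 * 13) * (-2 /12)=16715809 /318570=52.47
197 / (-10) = -197 / 10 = -19.70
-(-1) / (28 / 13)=13 / 28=0.46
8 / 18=4 / 9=0.44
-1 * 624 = -624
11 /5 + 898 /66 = 2608 /165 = 15.81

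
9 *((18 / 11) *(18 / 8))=729 / 22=33.14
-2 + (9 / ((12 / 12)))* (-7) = -65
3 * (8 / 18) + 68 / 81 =176 / 81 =2.17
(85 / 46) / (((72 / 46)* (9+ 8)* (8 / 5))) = 25 / 576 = 0.04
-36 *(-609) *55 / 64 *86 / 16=12962565 / 128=101270.04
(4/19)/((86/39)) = 78/817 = 0.10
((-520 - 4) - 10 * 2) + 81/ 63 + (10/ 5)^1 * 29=-3393/ 7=-484.71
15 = 15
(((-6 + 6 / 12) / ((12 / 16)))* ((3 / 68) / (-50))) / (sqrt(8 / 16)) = 11* sqrt(2) / 1700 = 0.01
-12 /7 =-1.71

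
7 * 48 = 336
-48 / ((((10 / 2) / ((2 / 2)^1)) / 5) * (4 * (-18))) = 2 / 3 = 0.67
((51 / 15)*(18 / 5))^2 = 93636 / 625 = 149.82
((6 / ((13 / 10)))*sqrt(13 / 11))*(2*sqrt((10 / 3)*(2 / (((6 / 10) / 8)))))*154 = 11200*sqrt(286) / 13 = 14569.94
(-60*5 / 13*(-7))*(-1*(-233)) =489300 / 13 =37638.46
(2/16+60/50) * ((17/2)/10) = 1.13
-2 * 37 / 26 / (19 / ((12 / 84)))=-37 / 1729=-0.02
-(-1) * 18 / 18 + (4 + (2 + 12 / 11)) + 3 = 11.09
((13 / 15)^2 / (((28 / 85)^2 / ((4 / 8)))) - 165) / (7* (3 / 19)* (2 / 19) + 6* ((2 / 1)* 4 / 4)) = -822949679 / 61725888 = -13.33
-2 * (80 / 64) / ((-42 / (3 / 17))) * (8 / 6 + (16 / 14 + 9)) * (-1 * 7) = -1205 / 1428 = -0.84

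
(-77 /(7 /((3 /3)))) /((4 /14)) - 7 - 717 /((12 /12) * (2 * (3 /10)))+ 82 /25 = -61861 /50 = -1237.22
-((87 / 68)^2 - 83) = 81.36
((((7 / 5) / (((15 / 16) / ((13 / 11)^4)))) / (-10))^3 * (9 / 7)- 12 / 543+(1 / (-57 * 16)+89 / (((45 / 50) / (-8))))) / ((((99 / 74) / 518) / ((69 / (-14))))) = 75619861729809732653349511132117 / 50086521729694142859375000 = 1509784.65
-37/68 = -0.54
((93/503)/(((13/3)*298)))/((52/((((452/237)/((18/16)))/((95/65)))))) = 14012/4387322433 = 0.00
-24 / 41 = -0.59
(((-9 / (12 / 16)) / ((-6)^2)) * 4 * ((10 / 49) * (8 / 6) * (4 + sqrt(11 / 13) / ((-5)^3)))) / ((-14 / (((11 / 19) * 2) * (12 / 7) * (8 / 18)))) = 112640 / 1231713-5632 * sqrt(143) / 400306725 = 0.09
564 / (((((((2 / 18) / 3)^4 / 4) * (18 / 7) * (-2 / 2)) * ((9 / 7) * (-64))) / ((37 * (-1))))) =-1677208113 / 8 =-209651014.12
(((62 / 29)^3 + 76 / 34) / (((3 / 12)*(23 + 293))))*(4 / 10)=9956716 / 163772135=0.06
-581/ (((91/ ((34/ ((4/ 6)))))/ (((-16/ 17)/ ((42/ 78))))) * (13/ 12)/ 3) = 143424/ 91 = 1576.09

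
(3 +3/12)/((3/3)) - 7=-15/4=-3.75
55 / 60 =11 / 12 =0.92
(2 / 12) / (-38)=-1 / 228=-0.00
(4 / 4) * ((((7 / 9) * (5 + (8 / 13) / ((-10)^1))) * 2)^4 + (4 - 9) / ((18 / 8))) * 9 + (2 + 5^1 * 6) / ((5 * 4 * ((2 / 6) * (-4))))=5032148052766 / 160655625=31322.58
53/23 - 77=-74.70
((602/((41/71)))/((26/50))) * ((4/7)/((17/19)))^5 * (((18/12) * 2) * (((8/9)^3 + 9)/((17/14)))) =5475180281551974400/1072311913163673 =5105.96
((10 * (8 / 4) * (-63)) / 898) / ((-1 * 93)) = 210 / 13919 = 0.02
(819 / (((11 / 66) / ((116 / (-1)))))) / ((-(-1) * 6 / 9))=-855036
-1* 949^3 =-854670349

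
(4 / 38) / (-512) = -1 / 4864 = -0.00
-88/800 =-11/100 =-0.11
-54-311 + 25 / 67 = -24430 / 67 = -364.63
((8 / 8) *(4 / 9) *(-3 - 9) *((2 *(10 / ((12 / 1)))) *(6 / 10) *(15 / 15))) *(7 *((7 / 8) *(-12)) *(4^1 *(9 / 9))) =1568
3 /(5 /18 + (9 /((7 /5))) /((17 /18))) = 6426 /15175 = 0.42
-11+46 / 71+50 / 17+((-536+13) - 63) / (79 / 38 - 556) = -161405829 / 25406143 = -6.35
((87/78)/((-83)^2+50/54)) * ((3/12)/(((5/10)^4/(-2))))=-783/604591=-0.00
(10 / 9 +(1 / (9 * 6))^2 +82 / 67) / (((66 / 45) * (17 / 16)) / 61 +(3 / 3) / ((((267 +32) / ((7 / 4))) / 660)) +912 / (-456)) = 83217079010 / 67291863993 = 1.24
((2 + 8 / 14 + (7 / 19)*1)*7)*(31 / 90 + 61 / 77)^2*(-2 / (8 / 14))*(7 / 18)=-24260427439 / 670388400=-36.19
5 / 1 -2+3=6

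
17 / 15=1.13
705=705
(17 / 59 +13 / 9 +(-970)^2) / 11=85536.52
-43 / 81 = -0.53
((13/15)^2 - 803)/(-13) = 180506/2925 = 61.71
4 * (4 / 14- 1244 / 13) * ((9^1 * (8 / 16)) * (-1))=156276 / 91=1717.32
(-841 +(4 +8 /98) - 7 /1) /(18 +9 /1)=-13784 /441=-31.26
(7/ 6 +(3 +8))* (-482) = -17593/ 3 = -5864.33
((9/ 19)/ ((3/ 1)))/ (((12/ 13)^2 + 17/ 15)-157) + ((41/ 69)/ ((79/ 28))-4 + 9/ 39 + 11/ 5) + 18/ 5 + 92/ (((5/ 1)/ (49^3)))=5726644288531665793/ 2645414289570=2164743.84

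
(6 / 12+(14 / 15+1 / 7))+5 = 1381 / 210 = 6.58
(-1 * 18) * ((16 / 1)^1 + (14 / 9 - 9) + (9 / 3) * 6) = -478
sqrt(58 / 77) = sqrt(4466) / 77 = 0.87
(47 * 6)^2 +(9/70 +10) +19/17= 94646943/1190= 79535.25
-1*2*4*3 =-24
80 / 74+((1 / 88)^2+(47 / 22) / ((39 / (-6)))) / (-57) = 76918645 / 70772416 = 1.09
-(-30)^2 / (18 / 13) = -650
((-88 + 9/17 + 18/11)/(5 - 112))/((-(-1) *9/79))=1268029/180081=7.04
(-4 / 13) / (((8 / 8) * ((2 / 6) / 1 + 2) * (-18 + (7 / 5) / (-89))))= 5340 / 729547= 0.01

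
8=8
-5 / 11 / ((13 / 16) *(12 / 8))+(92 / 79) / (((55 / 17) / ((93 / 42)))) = 503038 / 1186185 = 0.42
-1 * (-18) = 18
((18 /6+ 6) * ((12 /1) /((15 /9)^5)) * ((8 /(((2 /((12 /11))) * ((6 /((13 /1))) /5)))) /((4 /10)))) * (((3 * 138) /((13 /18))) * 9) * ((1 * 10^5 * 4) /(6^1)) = 3754949529600 /11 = 341359048145.45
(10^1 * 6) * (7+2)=540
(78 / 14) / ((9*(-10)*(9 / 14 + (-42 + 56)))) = -13 / 3075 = -0.00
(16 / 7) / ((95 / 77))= 176 / 95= 1.85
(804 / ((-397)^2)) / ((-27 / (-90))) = 2680 / 157609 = 0.02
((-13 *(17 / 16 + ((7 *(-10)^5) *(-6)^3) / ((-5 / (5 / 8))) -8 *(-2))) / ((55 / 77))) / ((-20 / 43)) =-1183290131751 / 1600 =-739556332.34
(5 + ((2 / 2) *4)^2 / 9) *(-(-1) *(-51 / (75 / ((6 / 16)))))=-1037 / 600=-1.73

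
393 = 393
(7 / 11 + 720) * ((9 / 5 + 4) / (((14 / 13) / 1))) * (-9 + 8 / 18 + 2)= -176320261 / 6930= -25443.04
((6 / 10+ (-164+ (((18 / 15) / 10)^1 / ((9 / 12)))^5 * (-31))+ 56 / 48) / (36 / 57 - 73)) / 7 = 16419540631 / 51269531250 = 0.32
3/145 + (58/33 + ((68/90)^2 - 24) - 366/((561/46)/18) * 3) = -18034254457/10981575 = -1642.23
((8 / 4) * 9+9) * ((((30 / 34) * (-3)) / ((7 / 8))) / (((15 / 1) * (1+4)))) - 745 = -443923 / 595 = -746.09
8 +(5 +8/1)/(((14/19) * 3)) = 583/42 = 13.88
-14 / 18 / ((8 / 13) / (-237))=7189 / 24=299.54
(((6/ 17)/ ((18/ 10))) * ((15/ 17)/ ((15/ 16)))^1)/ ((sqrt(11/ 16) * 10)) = 64 * sqrt(11)/ 9537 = 0.02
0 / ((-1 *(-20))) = 0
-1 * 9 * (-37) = 333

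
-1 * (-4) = 4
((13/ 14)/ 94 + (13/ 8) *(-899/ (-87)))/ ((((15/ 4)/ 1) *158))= 26533/ 935676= 0.03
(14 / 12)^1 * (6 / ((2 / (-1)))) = -7 / 2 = -3.50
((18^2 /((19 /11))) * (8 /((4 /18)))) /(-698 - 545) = -11664 /2147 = -5.43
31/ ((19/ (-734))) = -1197.58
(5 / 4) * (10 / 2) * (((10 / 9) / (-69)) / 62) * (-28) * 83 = 72625 / 19251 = 3.77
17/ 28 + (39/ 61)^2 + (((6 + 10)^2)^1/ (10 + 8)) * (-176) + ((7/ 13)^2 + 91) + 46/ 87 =-11076735498119/ 4595628492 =-2410.28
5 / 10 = 1 / 2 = 0.50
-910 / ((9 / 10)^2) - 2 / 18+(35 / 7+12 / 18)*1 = -90550 / 81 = -1117.90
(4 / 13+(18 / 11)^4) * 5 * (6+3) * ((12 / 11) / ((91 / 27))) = 20751014160 / 190523333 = 108.92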